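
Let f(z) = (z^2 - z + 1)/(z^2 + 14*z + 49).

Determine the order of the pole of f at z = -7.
Factor the denominator:
  z^2 + 14*z + 49 = (z + 7)^2

The numerator P(z) = z^2 - z + 1 has P(-7) = 57 ≠ 0, so no factor of (z + 7) cancels.
Near z = -7 we can therefore write f(z) = g(z)/(z + 7)^2 with g analytic at -7 and g(-7) ≠ 0 (g is just the numerator).

Hence z = -7 is a pole of order 2.

Final answer: 2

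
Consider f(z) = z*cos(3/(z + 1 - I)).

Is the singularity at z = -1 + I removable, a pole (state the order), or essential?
Let u = z + 1 - I. Then
  cos(3/u) = Σ_{k≥0} (-1)^k (3)^(2k)/((2k)!·u^(2k)) = 1 - 9/(2*u^2) + 27/(8*u^4) + ...
which has infinitely many negative powers of u, so cos(3/(z + 1 - I)) has an essential singularity at z = -1 + I.
The extra factor z is a nonzero polynomial; if the product had at most a pole at z = -1 + I, dividing by that polynomial would leave cos(3/(z + 1 - I)) with at most a pole too — contradiction. (Equivalently, the product's Laurent series still has infinitely many negative powers.)
So the singularity is essential.

Final answer: essential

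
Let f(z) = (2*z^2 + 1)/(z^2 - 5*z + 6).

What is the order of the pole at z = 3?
Factor the denominator:
  z^2 - 5*z + 6 = (z - 3)*(z - 2)

The numerator P(z) = 2*z^2 + 1 has P(3) = 19 ≠ 0, so no factor of (z - 3) cancels.
Near z = 3 we can therefore write f(z) = g(z)/(z - 3) with g analytic at 3 and g(3) ≠ 0 (g is the numerator divided by the remaining denominator factors).

Hence z = 3 is a pole of order 1.

Final answer: 1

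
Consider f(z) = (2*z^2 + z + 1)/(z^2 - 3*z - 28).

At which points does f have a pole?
The singularities of f are the zeros of the denominator. Factoring,
  z^2 - 3*z - 28 = (z - 7)*(z + 4)
so the candidates are z = 7, z = -4.

Check the numerator P(z) = 2*z^2 + z + 1 at each one:
  P(7) = 106 ≠ 0, so z = 7 is a (simple) pole.
  P(-4) = 29 ≠ 0, so z = -4 is a (simple) pole.

Poles of f: {-4, 7}

Final answer: {-4, 7}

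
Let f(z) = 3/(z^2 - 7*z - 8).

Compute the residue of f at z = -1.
Write f(z) = P(z)/Q(z) with P(z) = 3 and Q(z) = z^2 - 7*z - 8.
The denominator factors as Q(z) = (z + 1)*(z - 8), so z = -1 is a simple zero of Q and P is analytic there; z = -1 is therefore a simple pole and
  Res(f, z₀) = P(z₀)/Q'(z₀).

Q'(z) = 2*z - 7, so Q'(-1) = -9.
P(-1) = 3.

Res(f, -1) = (3)/(-9) = -1/3

Final answer: -1/3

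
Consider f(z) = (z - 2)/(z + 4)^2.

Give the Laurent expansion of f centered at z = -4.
Put w = z - (-4), i.e. z = w - 4. The denominator is w^2, so it suffices to rewrite the numerator in powers of w.

P(z) = z - 2
P(w - 4) = -6 + w

Dividing each term by w^2:
  f = -6/w^2 + 1/w

Substituting back w = z + 4:
  f(z) = -6/(z + 4)^2 + 1/(z + 4)

The series is finite because the numerator is a polynomial; the negative powers form the principal part, and the coefficient of 1/(z + 4) gives Res(f, -4) = 1.

Final answer: -6/(z + 4)^2 + 1/(z + 4)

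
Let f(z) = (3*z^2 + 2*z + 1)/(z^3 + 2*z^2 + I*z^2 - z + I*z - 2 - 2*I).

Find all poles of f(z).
The singularities of f are the zeros of the denominator. Factoring,
  z^3 + 2*z^2 + I*z^2 - z + I*z - 2 - 2*I = (z + 2)*(z + 1 + I)*(z - 1)
so the candidates are z = -2, z = -1 - I, z = 1.

Check the numerator P(z) = 3*z^2 + 2*z + 1 at each one:
  P(-2) = 9 ≠ 0, so z = -2 is a (simple) pole.
  P(-1 - I) = -1 + 4*I ≠ 0, so z = -1 - I is a (simple) pole.
  P(1) = 6 ≠ 0, so z = 1 is a (simple) pole.

Poles of f: {-2, -1 - I, 1}

Final answer: {-2, -1 - I, 1}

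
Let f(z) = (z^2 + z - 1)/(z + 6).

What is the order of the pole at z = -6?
1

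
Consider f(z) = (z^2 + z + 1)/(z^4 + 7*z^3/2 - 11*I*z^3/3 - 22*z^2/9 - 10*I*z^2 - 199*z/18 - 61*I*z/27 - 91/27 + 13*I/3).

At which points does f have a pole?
The singularities of f are the zeros of the denominator. Factoring,
  z^4 + 7*z^3/2 - 11*I*z^3/3 - 22*z^2/9 - 10*I*z^2 - 199*z/18 - 61*I*z/27 - 91/27 + 13*I/3 = (z + 2 - 2*I/3)*(z + 2/3 - I)*(z - 2/3 - I)*(z + 3/2 - I)
so the candidates are z = -2 + 2*I/3, z = -2/3 + I, z = 2/3 + I, z = -3/2 + I.

Check the numerator P(z) = z^2 + z + 1 at each one:
  P(-2 + 2*I/3) = 23/9 - 2*I ≠ 0, so z = -2 + 2*I/3 is a (simple) pole.
  P(-2/3 + I) = -2/9 - I/3 ≠ 0, so z = -2/3 + I is a (simple) pole.
  P(2/3 + I) = 10/9 + 7*I/3 ≠ 0, so z = 2/3 + I is a (simple) pole.
  P(-3/2 + I) = 3/4 - 2*I ≠ 0, so z = -3/2 + I is a (simple) pole.

Poles of f: {-2 + 2*I/3, -3/2 + I, -2/3 + I, 2/3 + I}

Final answer: {-2 + 2*I/3, -3/2 + I, -2/3 + I, 2/3 + I}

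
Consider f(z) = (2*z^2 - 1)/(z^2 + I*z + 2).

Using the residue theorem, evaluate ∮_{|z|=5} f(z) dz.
By the residue theorem, ∮_C f(z) dz = 2πi · (sum of the residues of f at the poles inside |z| = 5).

The denominator factors as (z - I)*(z + 2*I), so the singularities of f are simple poles at z = I, z = -2*I.
  |I|² = 1 < 25 = 5², so this pole is inside the contour.
  |-2*I|² = 4 < 25 = 5², so this pole is inside the contour.

With P(z) = 2*z^2 - 1 and Q(z) = z^2 + I*z + 2, each pole is simple, so Res(f, z₀) = P(z₀)/Q'(z₀) with Q'(z) = 2*z + I.
  Res(f, I) = P(I)/Q'(I) = (-3)/(3*I) = I
  Res(f, -2*I) = P(-2*I)/Q'(-2*I) = (-9)/(-3*I) = -3*I

Sum of residues inside C: -2*I
∮_C f(z) dz = 2πi · (-2*I) = 4*pi

Final answer: 4*pi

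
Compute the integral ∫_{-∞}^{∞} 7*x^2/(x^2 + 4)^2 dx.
Let f(z) = 7*z^2/(z^2 + 4)^2. The denominator has no real zeros and deg Q - deg P = 2 ≥ 2, so the integral of f over the upper semicircle |z| = R tends to 0 as R → ∞. Closing the contour in the upper half-plane,
  ∫_{-∞}^{∞} f(x) dx = 2πi · Σ Res(f, z_k)  over the poles with Im z_k > 0.

Zeros of the denominator: z^2 + 4 = 0 gives z = ±2*I.
Upper half-plane: z = 2*I (a pole of order 2).

Write f(z) = g(z)/(z - 2*I)^2 with g(z) = 7*z^2/(z + 2*I)^2. For a double pole, Res(f, z₀) = g'(z₀):
  g'(z) = 28*I*z/(z + 2*I)^3
  Res(f, 2*I) = g'(2*I) = -7*I/8

∫_{-∞}^{∞} f(x) dx = 2πi · (-7*I/8) = 7*pi/4

Final answer: 7*pi/4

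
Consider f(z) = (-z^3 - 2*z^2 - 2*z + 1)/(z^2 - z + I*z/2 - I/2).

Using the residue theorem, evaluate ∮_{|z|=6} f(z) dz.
pi*(-3 - 19*I/2)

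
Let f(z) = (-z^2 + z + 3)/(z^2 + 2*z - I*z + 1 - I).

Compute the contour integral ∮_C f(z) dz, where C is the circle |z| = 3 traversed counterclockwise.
By the residue theorem, ∮_C f(z) dz = 2πi · (sum of the residues of f at the poles inside |z| = 3).

The denominator factors as (z + 1 - I)*(z + 1), so the singularities of f are simple poles at z = -1 + I, z = -1.
  |-1 + I|² = 2 < 9 = 3², so this pole is inside the contour.
  |-1|² = 1 < 9 = 3², so this pole is inside the contour.

With P(z) = -z^2 + z + 3 and Q(z) = z^2 + 2*z - I*z + 1 - I, each pole is simple, so Res(f, z₀) = P(z₀)/Q'(z₀) with Q'(z) = 2*z + 2 - I.
  Res(f, -1 + I) = P(-1 + I)/Q'(-1 + I) = (2 + 3*I)/(I) = 3 - 2*I
  Res(f, -1) = P(-1)/Q'(-1) = (1)/(-I) = I

Sum of residues inside C: 3 - I
∮_C f(z) dz = 2πi · (3 - I) = pi*(2 + 6*I)

Final answer: pi*(2 + 6*I)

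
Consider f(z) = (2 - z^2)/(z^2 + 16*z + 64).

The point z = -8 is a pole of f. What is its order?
2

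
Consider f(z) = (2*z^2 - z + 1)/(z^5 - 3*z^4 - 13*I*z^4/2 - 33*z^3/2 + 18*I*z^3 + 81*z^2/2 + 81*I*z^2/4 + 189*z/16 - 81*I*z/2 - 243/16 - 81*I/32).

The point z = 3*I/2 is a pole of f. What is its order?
4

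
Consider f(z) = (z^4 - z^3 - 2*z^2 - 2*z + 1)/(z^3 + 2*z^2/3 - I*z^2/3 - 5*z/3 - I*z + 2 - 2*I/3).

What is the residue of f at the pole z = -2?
1449/530 - 63*I/530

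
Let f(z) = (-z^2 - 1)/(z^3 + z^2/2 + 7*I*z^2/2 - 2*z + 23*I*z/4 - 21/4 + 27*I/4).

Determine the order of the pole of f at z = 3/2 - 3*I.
Factor the denominator:
  z^3 + z^2/2 + 7*I*z^2/2 - 2*z + 23*I*z/4 - 21/4 + 27*I/4 = (z - 3/2 + 3*I)*(z + 1 + 3*I/2)*(z + 1 - I)

The numerator P(z) = -z^2 - 1 has P(3/2 - 3*I) = 23/4 + 9*I ≠ 0, so no factor of (z - 3/2 + 3*I) cancels.
Near z = 3/2 - 3*I we can therefore write f(z) = g(z)/(z - 3/2 + 3*I) with g analytic at 3/2 - 3*I and g(3/2 - 3*I) ≠ 0 (g is the numerator divided by the remaining denominator factors).

Hence z = 3/2 - 3*I is a pole of order 1.

Final answer: 1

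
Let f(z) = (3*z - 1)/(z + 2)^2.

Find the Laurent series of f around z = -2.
Put w = z - (-2), i.e. z = w - 2. The denominator is w^2, so it suffices to rewrite the numerator in powers of w.

P(z) = 3*z - 1
P(w - 2) = -7 + 3*w

Dividing each term by w^2:
  f = -7/w^2 + 3/w

Substituting back w = z + 2:
  f(z) = -7/(z + 2)^2 + 3/(z + 2)

The series is finite because the numerator is a polynomial; the negative powers form the principal part, and the coefficient of 1/(z + 2) gives Res(f, -2) = 3.

Final answer: -7/(z + 2)^2 + 3/(z + 2)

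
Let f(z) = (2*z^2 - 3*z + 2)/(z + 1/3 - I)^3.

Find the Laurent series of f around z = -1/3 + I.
Put w = z - (-1/3 + I), i.e. z = w - 1/3 + I. The denominator is w^3, so it suffices to rewrite the numerator in powers of w.

P(z) = 2*z^2 - 3*z + 2
P(w - 1/3 + I) = 11/9 - 13*I/3 + (-13/3 + 4*I)*w + 2*w^2

Dividing each term by w^3:
  f = (11/9 - 13*I/3)/w^3 + (-13/3 + 4*I)/w^2 + 2/w

Substituting back w = z + 1/3 - I:
  f(z) = (11/9 - 13*I/3)/(z + 1/3 - I)^3 + (-13/3 + 4*I)/(z + 1/3 - I)^2 + 2/(z + 1/3 - I)

The series is finite because the numerator is a polynomial; the negative powers form the principal part, and the coefficient of 1/(z + 1/3 - I) gives Res(f, -1/3 + I) = 2.

Final answer: (11/9 - 13*I/3)/(z + 1/3 - I)^3 + (-13/3 + 4*I)/(z + 1/3 - I)^2 + 2/(z + 1/3 - I)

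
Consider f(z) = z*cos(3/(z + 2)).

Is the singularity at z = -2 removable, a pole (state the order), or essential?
Let u = z + 2. Then
  cos(3/u) = Σ_{k≥0} (-1)^k (3)^(2k)/((2k)!·u^(2k)) = 1 - 9/(2*u^2) + 27/(8*u^4) + ...
which has infinitely many negative powers of u, so cos(3/(z + 2)) has an essential singularity at z = -2.
The extra factor z is a nonzero polynomial; if the product had at most a pole at z = -2, dividing by that polynomial would leave cos(3/(z + 2)) with at most a pole too — contradiction. (Equivalently, the product's Laurent series still has infinitely many negative powers.)
So the singularity is essential.

Final answer: essential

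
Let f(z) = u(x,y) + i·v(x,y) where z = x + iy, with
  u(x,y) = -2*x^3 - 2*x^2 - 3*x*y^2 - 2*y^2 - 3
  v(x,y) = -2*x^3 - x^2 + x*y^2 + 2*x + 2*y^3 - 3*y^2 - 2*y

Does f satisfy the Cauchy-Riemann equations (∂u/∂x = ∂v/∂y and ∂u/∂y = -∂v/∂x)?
∂u/∂x = -6*x^2 - 4*x - 3*y^2
∂v/∂y = 2*x*y + 6*y^2 - 6*y - 2
∂u/∂y = -6*x*y - 4*y
∂v/∂x = -6*x^2 - 2*x + y^2 + 2
∂u/∂x ≠ ∂v/∂y and ∂u/∂y ≠ -∂v/∂x; the Cauchy-Riemann equations are not satisfied, so f is not analytic.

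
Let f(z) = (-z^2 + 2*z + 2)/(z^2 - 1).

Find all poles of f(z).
The singularities of f are the zeros of the denominator. Factoring,
  z^2 - 1 = (z - 1)*(z + 1)
so the candidates are z = 1, z = -1.

Check the numerator P(z) = -z^2 + 2*z + 2 at each one:
  P(1) = 3 ≠ 0, so z = 1 is a (simple) pole.
  P(-1) = -1 ≠ 0, so z = -1 is a (simple) pole.

Poles of f: {-1, 1}

Final answer: {-1, 1}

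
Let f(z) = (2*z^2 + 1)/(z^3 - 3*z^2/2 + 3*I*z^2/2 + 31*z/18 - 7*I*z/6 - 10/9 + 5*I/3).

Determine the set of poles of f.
The singularities of f are the zeros of the denominator. Factoring,
  z^3 - 3*z^2/2 + 3*I*z^2/2 + 31*z/18 - 7*I*z/6 - 10/9 + 5*I/3 = (z - 1/3 - I)*(z - 1/2 + 3*I/2)*(z - 2/3 + I)
so the candidates are z = 1/3 + I, z = 1/2 - 3*I/2, z = 2/3 - I.

Check the numerator P(z) = 2*z^2 + 1 at each one:
  P(1/3 + I) = -7/9 + 4*I/3 ≠ 0, so z = 1/3 + I is a (simple) pole.
  P(1/2 - 3*I/2) = -3 - 3*I ≠ 0, so z = 1/2 - 3*I/2 is a (simple) pole.
  P(2/3 - I) = -1/9 - 8*I/3 ≠ 0, so z = 2/3 - I is a (simple) pole.

Poles of f: {1/3 + I, 1/2 - 3*I/2, 2/3 - I}

Final answer: {1/3 + I, 1/2 - 3*I/2, 2/3 - I}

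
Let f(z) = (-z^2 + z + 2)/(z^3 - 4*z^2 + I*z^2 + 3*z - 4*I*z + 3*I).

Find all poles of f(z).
The singularities of f are the zeros of the denominator. Factoring,
  z^3 - 4*z^2 + I*z^2 + 3*z - 4*I*z + 3*I = (z + I)*(z - 1)*(z - 3)
so the candidates are z = -I, z = 1, z = 3.

Check the numerator P(z) = -z^2 + z + 2 at each one:
  P(-I) = 3 - I ≠ 0, so z = -I is a (simple) pole.
  P(1) = 2 ≠ 0, so z = 1 is a (simple) pole.
  P(3) = -4 ≠ 0, so z = 3 is a (simple) pole.

Poles of f: {-I, 1, 3}

Final answer: {-I, 1, 3}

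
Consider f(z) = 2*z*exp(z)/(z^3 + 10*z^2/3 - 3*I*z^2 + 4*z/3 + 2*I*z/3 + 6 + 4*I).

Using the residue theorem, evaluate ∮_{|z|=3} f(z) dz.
pi*(-36/61 + 30*I/61)*exp(-1 + I) + pi*(-3636/16165 + 4128*I/16165)*exp(2/3 - I)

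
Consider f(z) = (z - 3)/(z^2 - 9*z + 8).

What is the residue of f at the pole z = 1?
2/7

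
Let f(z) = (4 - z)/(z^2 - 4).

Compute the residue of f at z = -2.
Write f(z) = P(z)/Q(z) with P(z) = 4 - z and Q(z) = z^2 - 4.
The denominator factors as Q(z) = (z - 2)*(z + 2), so z = -2 is a simple zero of Q and P is analytic there; z = -2 is therefore a simple pole and
  Res(f, z₀) = P(z₀)/Q'(z₀).

Q'(z) = 2*z, so Q'(-2) = -4.
P(-2) = 6.

Res(f, -2) = (6)/(-4) = -3/2

Final answer: -3/2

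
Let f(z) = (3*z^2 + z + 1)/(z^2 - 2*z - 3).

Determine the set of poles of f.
The singularities of f are the zeros of the denominator. Factoring,
  z^2 - 2*z - 3 = (z - 3)*(z + 1)
so the candidates are z = 3, z = -1.

Check the numerator P(z) = 3*z^2 + z + 1 at each one:
  P(3) = 31 ≠ 0, so z = 3 is a (simple) pole.
  P(-1) = 3 ≠ 0, so z = -1 is a (simple) pole.

Poles of f: {-1, 3}

Final answer: {-1, 3}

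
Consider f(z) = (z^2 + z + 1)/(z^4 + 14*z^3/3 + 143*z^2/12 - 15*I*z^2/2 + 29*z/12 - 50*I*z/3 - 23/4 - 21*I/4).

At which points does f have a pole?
The singularities of f are the zeros of the denominator. Factoring,
  z^4 + 14*z^3/3 + 143*z^2/12 - 15*I*z^2/2 + 29*z/12 - 50*I*z/3 - 23/4 - 21*I/4 = (z + 3 + 3*I)*(z - I)*(z + 1 - I/2)*(z + 2/3 - 3*I/2)
so the candidates are z = -3 - 3*I, z = I, z = -1 + I/2, z = -2/3 + 3*I/2.

Check the numerator P(z) = z^2 + z + 1 at each one:
  P(-3 - 3*I) = -2 + 15*I ≠ 0, so z = -3 - 3*I is a (simple) pole.
  P(I) = I ≠ 0, so z = I is a (simple) pole.
  P(-1 + I/2) = 3/4 - I/2 ≠ 0, so z = -1 + I/2 is a (simple) pole.
  P(-2/3 + 3*I/2) = -53/36 - I/2 ≠ 0, so z = -2/3 + 3*I/2 is a (simple) pole.

Poles of f: {-3 - 3*I, -1 + I/2, -2/3 + 3*I/2, I}

Final answer: {-3 - 3*I, -1 + I/2, -2/3 + 3*I/2, I}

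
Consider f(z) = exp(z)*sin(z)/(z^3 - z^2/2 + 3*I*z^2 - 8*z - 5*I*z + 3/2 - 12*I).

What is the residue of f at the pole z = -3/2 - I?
Write f(z) = P(z)/Q(z) with P(z) = exp(z)*sin(z) and Q(z) = z^3 - z^2/2 + 3*I*z^2 - 8*z - 5*I*z + 3/2 - 12*I.
The denominator factors as Q(z) = (z + 3/2 + I)*(z - 3)*(z + 1 + 2*I), so z = -3/2 - I is a simple zero of Q and P is analytic there; z = -3/2 - I is therefore a simple pole and
  Res(f, z₀) = P(z₀)/Q'(z₀).

Q'(z) = 3*z^2 - z + 6*I*z - 8 - 5*I, so Q'(-3/2 - I) = 13/4 - 4*I.
P(-3/2 - I) = -exp(-3/2 - I)*sin(3/2 + I).

Res(f, -3/2 - I) = (-exp(-3/2 - I)*sin(3/2 + I))/(13/4 - 4*I) = (-52/425 - 64*I/425)*exp(-3/2 - I)*sin(3/2 + I)

Final answer: (-52/425 - 64*I/425)*exp(-3/2 - I)*sin(3/2 + I)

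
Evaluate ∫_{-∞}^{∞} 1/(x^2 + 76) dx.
Let f(z) = 1/(z^2 + 76). The denominator has no real zeros and deg Q - deg P = 2 ≥ 2, so the integral of f over the upper semicircle |z| = R tends to 0 as R → ∞. Closing the contour in the upper half-plane,
  ∫_{-∞}^{∞} f(x) dx = 2πi · Σ Res(f, z_k)  over the poles with Im z_k > 0.

Zeros of the denominator: z^2 + 76 = 0 gives z = ±2*sqrt(19)*I.
Upper half-plane: z = 2*sqrt(19)*I (simple).

Each pole is a simple zero of Q(z) = z^2 + 76, so Res(f, z₀) = P(z₀)/Q'(z₀) with P(z) = 1, Q'(z) = 2*z:
  Res(f, 2*sqrt(19)*I) = (1)/(4*sqrt(19)*I) = -sqrt(19)*I/76

∫_{-∞}^{∞} f(x) dx = 2πi · (-sqrt(19)*I/76) = sqrt(19)*pi/38

Final answer: sqrt(19)*pi/38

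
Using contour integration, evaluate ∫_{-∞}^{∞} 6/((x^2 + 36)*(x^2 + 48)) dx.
pi*(2 - sqrt(3))/24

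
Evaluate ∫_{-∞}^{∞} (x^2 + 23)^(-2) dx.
sqrt(23)*pi/1058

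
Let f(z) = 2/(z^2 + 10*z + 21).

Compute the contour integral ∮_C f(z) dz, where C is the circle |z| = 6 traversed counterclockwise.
I*pi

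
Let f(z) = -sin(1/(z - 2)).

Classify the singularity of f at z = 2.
Let u = z - 2. Then
  sin(1/u) = Σ_{k≥0} (-1)^k (1)^(2k+1)/((2k+1)!·u^(2k+1)) = 1/u - 1/(6*u^3) + 1/(120*u^5) + ...
which has infinitely many negative powers of u, so sin(1/(z - 2)) has an essential singularity at z = 2.
So the singularity is essential.

Final answer: essential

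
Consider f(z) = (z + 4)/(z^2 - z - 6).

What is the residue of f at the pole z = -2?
-2/5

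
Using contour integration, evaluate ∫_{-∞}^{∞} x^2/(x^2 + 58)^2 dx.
sqrt(58)*pi/116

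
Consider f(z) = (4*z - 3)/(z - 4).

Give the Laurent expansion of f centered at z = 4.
Put w = z - (4), i.e. z = w + 4. The denominator is w, so it suffices to rewrite the numerator in powers of w.

P(z) = 4*z - 3
P(w + 4) = 13 + 4*w

Dividing each term by w:
  f = 13/w + 4

Substituting back w = z - 4:
  f(z) = 13/(z - 4) + 4

The series is finite because the numerator is a polynomial; the negative powers form the principal part, and the coefficient of 1/(z - 4) gives Res(f, 4) = 13.

Final answer: 13/(z - 4) + 4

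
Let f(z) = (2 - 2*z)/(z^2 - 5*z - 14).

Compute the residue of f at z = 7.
Write f(z) = P(z)/Q(z) with P(z) = 2 - 2*z and Q(z) = z^2 - 5*z - 14.
The denominator factors as Q(z) = (z - 7)*(z + 2), so z = 7 is a simple zero of Q and P is analytic there; z = 7 is therefore a simple pole and
  Res(f, z₀) = P(z₀)/Q'(z₀).

Q'(z) = 2*z - 5, so Q'(7) = 9.
P(7) = -12.

Res(f, 7) = (-12)/(9) = -4/3

Final answer: -4/3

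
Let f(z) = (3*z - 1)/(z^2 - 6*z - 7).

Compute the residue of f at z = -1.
1/2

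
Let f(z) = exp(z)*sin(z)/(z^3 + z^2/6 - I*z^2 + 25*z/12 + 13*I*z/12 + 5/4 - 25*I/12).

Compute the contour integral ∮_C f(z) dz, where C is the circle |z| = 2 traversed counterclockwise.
By the residue theorem, ∮_C f(z) dz = 2πi · (sum of the residues of f at the poles inside |z| = 2).

The denominator factors as (z + 1/2 - 3*I/2)*(z - I)*(z - 1/3 + 3*I/2), so the singularities of f are simple poles at z = -1/2 + 3*I/2, z = I, z = 1/3 - 3*I/2.
  |-1/2 + 3*I/2|² = 5/2 < 4 = 2², so this pole is inside the contour.
  |I|² = 1 < 4 = 2², so this pole is inside the contour.
  |1/3 - 3*I/2|² = 85/36 < 4 = 2², so this pole is inside the contour.

With P(z) = exp(z)*sin(z) and Q(z) = z^3 + z^2/6 - I*z^2 + 25*z/12 + 13*I*z/12 + 5/4 - 25*I/12, each pole is simple, so Res(f, z₀) = P(z₀)/Q'(z₀) with Q'(z) = 3*z^2 + z/3 - 2*I*z + 25/12 + 13*I/12.
  Res(f, -1/2 + 3*I/2) = P(-1/2 + 3*I/2)/Q'(-1/2 + 3*I/2) = (-exp(-1/2 + 3*I/2)*sin(1/2 - 3*I/2))/(-13/12 - 23*I/12) = (78/349 - 138*I/349)*exp(-1/2 + 3*I/2)*sin(1/2 - 3*I/2)
  Res(f, I) = P(I)/Q'(I) = (I*exp(I)*sinh(1))/(13/12 + 17*I/12) = (102/229 + 78*I/229)*exp(I)*sinh(1)
  Res(f, 1/3 - 3*I/2) = P(1/3 - 3*I/2)/Q'(1/3 - 3*I/2) = (exp(1/3 - 3*I/2)*sin(1/3 - 3*I/2))/(-65/9 - 37*I/12) = (-9360/79921 + 3996*I/79921)*exp(1/3 - 3*I/2)*sin(1/3 - 3*I/2)

Sum of residues inside C: (78/349 - 138*I/349)*exp(-1/2 + 3*I/2)*sin(1/2 - 3*I/2) + (-9360/79921 + 3996*I/79921)*exp(1/3 - 3*I/2)*sin(1/3 - 3*I/2) + (102/229 + 78*I/229)*exp(I)*sinh(1)
∮_C f(z) dz = 2πi · ((78/349 - 138*I/349)*exp(-1/2 + 3*I/2)*sin(1/2 - 3*I/2) + (-9360/79921 + 3996*I/79921)*exp(1/3 - 3*I/2)*sin(1/3 - 3*I/2) + (102/229 + 78*I/229)*exp(I)*sinh(1)) = pi*(-156/229 + 204*I/229)*exp(I)*sinh(1) + pi*(-7992/79921 - 18720*I/79921)*exp(1/3 - 3*I/2)*sin(1/3 - 3*I/2) + pi*(276/349 + 156*I/349)*exp(-1/2 + 3*I/2)*sin(1/2 - 3*I/2)

Final answer: pi*(-156/229 + 204*I/229)*exp(I)*sinh(1) + pi*(-7992/79921 - 18720*I/79921)*exp(1/3 - 3*I/2)*sin(1/3 - 3*I/2) + pi*(276/349 + 156*I/349)*exp(-1/2 + 3*I/2)*sin(1/2 - 3*I/2)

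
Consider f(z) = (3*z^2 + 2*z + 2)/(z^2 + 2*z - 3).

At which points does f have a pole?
The singularities of f are the zeros of the denominator. Factoring,
  z^2 + 2*z - 3 = (z - 1)*(z + 3)
so the candidates are z = 1, z = -3.

Check the numerator P(z) = 3*z^2 + 2*z + 2 at each one:
  P(1) = 7 ≠ 0, so z = 1 is a (simple) pole.
  P(-3) = 23 ≠ 0, so z = -3 is a (simple) pole.

Poles of f: {-3, 1}

Final answer: {-3, 1}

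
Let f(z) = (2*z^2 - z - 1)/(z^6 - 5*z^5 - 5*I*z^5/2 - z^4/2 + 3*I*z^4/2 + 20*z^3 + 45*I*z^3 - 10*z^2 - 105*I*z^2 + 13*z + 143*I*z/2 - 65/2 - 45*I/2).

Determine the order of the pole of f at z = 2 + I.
Factor the denominator:
  z^6 - 5*z^5 - 5*I*z^5/2 - z^4/2 + 3*I*z^4/2 + 20*z^3 + 45*I*z^3 - 10*z^2 - 105*I*z^2 + 13*z + 143*I*z/2 - 65/2 - 45*I/2 = (z - 2 - I)^4*(z + I/2)*(z + 3 + I)

The numerator P(z) = 2*z^2 - z - 1 has P(2 + I) = 3 + 7*I ≠ 0, so no factor of (z - 2 - I) cancels.
Near z = 2 + I we can therefore write f(z) = g(z)/(z - 2 - I)^4 with g analytic at 2 + I and g(2 + I) ≠ 0 (g is the numerator divided by the remaining denominator factors).

Hence z = 2 + I is a pole of order 4.

Final answer: 4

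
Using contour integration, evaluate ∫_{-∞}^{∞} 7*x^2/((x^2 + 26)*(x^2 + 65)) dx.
7*pi*(-sqrt(26) + sqrt(65))/39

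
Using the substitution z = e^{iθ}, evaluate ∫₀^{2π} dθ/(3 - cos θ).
sqrt(2)*pi/2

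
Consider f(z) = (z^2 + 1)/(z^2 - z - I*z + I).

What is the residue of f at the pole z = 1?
1 + I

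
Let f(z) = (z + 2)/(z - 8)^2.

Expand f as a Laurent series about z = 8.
Put w = z - (8), i.e. z = w + 8. The denominator is w^2, so it suffices to rewrite the numerator in powers of w.

P(z) = z + 2
P(w + 8) = 10 + w

Dividing each term by w^2:
  f = 10/w^2 + 1/w

Substituting back w = z - 8:
  f(z) = 10/(z - 8)^2 + 1/(z - 8)

The series is finite because the numerator is a polynomial; the negative powers form the principal part, and the coefficient of 1/(z - 8) gives Res(f, 8) = 1.

Final answer: 10/(z - 8)^2 + 1/(z - 8)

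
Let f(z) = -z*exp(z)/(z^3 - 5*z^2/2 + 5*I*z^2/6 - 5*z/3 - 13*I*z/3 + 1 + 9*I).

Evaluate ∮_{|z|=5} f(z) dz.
By the residue theorem, ∮_C f(z) dz = 2πi · (sum of the residues of f at the poles inside |z| = 5).

The denominator factors as (z - 3 + I/3)*(z + 3/2 + 3*I/2)*(z - 1 - I), so the singularities of f are simple poles at z = 3 - I/3, z = -3/2 - 3*I/2, z = 1 + I.
  |3 - I/3|² = 82/9 < 25 = 5², so this pole is inside the contour.
  |-3/2 - 3*I/2|² = 9/2 < 25 = 5², so this pole is inside the contour.
  |1 + I|² = 2 < 25 = 5², so this pole is inside the contour.

With P(z) = -z*exp(z) and Q(z) = z^3 - 5*z^2/2 + 5*I*z^2/6 - 5*z/3 - 13*I*z/3 + 1 + 9*I, each pole is simple, so Res(f, z₀) = P(z₀)/Q'(z₀) with Q'(z) = 3*z^2 - 5*z + 5*I*z/3 - 5/3 - 13*I/3.
  Res(f, 3 - I/3) = P(3 - I/3)/Q'(3 - I/3) = ((-3 + I/3)*exp(3 - I/3))/(95/9 - 11*I/3) = (-1332/5057 - 303*I/5057)*exp(3 - I/3)
  Res(f, -3/2 - 3*I/2) = P(-3/2 - 3*I/2)/Q'(-3/2 - 3*I/2) = ((3/2 + 3*I/2)*exp(-3/2 - 3*I/2))/(25/3 + 85*I/6) = (243/1945 - 63*I/1945)*exp(-3/2 - 3*I/2)
  Res(f, 1 + I) = P(1 + I)/Q'(1 + I) = ((-1 - I)*exp(1 + I))/(-25/3 - 5*I/3) = (9/65 + 6*I/65)*exp(1 + I)

Sum of residues inside C: (243/1945 - 63*I/1945)*exp(-3/2 - 3*I/2) + (9/65 + 6*I/65)*exp(1 + I) + (-1332/5057 - 303*I/5057)*exp(3 - I/3)
∮_C f(z) dz = 2πi · ((243/1945 - 63*I/1945)*exp(-3/2 - 3*I/2) + (9/65 + 6*I/65)*exp(1 + I) + (-1332/5057 - 303*I/5057)*exp(3 - I/3)) = pi*(606/5057 - 2664*I/5057)*exp(3 - I/3) + pi*(-12/65 + 18*I/65)*exp(1 + I) + pi*(126/1945 + 486*I/1945)*exp(-3/2 - 3*I/2)

Final answer: pi*(606/5057 - 2664*I/5057)*exp(3 - I/3) + pi*(-12/65 + 18*I/65)*exp(1 + I) + pi*(126/1945 + 486*I/1945)*exp(-3/2 - 3*I/2)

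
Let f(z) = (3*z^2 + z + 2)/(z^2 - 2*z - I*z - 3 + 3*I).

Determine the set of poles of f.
{-1 + I, 3}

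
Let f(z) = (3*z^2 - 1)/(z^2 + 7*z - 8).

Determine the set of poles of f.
{-8, 1}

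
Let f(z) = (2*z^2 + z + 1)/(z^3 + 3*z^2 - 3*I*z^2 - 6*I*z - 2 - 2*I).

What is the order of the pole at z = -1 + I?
Factor the denominator:
  z^3 + 3*z^2 - 3*I*z^2 - 6*I*z - 2 - 2*I = (z + 1 - I)^3

The numerator P(z) = 2*z^2 + z + 1 has P(-1 + I) = -3*I ≠ 0, so no factor of (z + 1 - I) cancels.
Near z = -1 + I we can therefore write f(z) = g(z)/(z + 1 - I)^3 with g analytic at -1 + I and g(-1 + I) ≠ 0 (g is just the numerator).

Hence z = -1 + I is a pole of order 3.

Final answer: 3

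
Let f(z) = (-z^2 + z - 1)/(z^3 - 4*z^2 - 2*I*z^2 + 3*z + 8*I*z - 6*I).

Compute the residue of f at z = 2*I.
-19/65 + 22*I/65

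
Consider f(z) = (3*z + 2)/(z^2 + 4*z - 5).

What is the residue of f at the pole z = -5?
Write f(z) = P(z)/Q(z) with P(z) = 3*z + 2 and Q(z) = z^2 + 4*z - 5.
The denominator factors as Q(z) = (z - 1)*(z + 5), so z = -5 is a simple zero of Q and P is analytic there; z = -5 is therefore a simple pole and
  Res(f, z₀) = P(z₀)/Q'(z₀).

Q'(z) = 2*z + 4, so Q'(-5) = -6.
P(-5) = -13.

Res(f, -5) = (-13)/(-6) = 13/6

Final answer: 13/6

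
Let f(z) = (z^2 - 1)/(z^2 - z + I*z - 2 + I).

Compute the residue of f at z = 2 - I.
1 - I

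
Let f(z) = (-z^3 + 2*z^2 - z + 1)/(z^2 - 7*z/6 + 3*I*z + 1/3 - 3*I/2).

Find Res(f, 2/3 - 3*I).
27266/2925 - 68*I/325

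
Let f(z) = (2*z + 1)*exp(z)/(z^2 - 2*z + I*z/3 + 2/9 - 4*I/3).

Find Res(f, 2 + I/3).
Write f(z) = P(z)/Q(z) with P(z) = (2*z + 1)*exp(z) and Q(z) = z^2 - 2*z + I*z/3 + 2/9 - 4*I/3.
The denominator factors as Q(z) = (z - 2 - I/3)*(z + 2*I/3), so z = 2 + I/3 is a simple zero of Q and P is analytic there; z = 2 + I/3 is therefore a simple pole and
  Res(f, z₀) = P(z₀)/Q'(z₀).

Q'(z) = 2*z - 2 + I/3, so Q'(2 + I/3) = 2 + I.
P(2 + I/3) = (5 + 2*I/3)*exp(2 + I/3).

Res(f, 2 + I/3) = ((5 + 2*I/3)*exp(2 + I/3))/(2 + I) = (32/15 - 11*I/15)*exp(2 + I/3)

Final answer: (32/15 - 11*I/15)*exp(2 + I/3)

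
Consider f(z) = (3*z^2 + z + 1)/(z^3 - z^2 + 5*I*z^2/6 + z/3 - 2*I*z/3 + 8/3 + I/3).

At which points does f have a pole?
The singularities of f are the zeros of the denominator. Factoring,
  z^3 - z^2 + 5*I*z^2/6 + z/3 - 2*I*z/3 + 8/3 + I/3 = (z - 1 + 3*I/2)*(z + 1 + I/3)*(z - 1 - I)
so the candidates are z = 1 - 3*I/2, z = -1 - I/3, z = 1 + I.

Check the numerator P(z) = 3*z^2 + z + 1 at each one:
  P(1 - 3*I/2) = -7/4 - 21*I/2 ≠ 0, so z = 1 - 3*I/2 is a (simple) pole.
  P(-1 - I/3) = 8/3 + 5*I/3 ≠ 0, so z = -1 - I/3 is a (simple) pole.
  P(1 + I) = 2 + 7*I ≠ 0, so z = 1 + I is a (simple) pole.

Poles of f: {-1 - I/3, 1 - 3*I/2, 1 + I}

Final answer: {-1 - I/3, 1 - 3*I/2, 1 + I}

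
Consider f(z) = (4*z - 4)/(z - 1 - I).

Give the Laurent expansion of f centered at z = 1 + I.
4*I/(z - 1 - I) + 4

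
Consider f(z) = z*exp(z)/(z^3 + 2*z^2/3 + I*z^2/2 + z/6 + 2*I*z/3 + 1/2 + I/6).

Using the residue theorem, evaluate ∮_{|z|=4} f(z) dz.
pi*(24/125 - 132*I/125)*exp(-1) + pi*(156/425 + 192*I/425)*exp(I/2) + pi*(-1188/2125 + 1284*I/2125)*exp(1/3 - I)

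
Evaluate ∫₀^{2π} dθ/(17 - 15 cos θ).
Call the integral J. The integrand is 2π-periodic and we integrate over a full period, so shifting θ does not change the value (θ → θ + π flips the sign of the trig term). Hence
  J = ∫₀^{2π} dθ/(17 + 15 cos θ).
Put z = e^{iθ}: then cos θ = (z + 1/z)/2, dθ = dz/(iz), and z runs once counterclockwise around |z| = 1:
  J = ∮_{|z|=1} 1/(17 + 15*(z + 1/z)/2) · dz/(iz) = (2/i) ∮_{|z|=1} dz/(15*z^2 + 34*z + 15).
The roots of 15*z^2 + 34*z + 15 are z = (-17 ± sqrt(17^2 - 15^2))/15, with sqrt(64) = 8; their product is 1, so only z₊ = -3/5 lies inside the unit circle (z₋ = -5/3 lies outside).
z₊ is a simple zero of q(z) = 15*z^2 + 34*z + 15, so Res(1/q, z₊) = 1/q'(z₊) with q'(z) = 30*z + 34; and q'(z₊) = 15*(z₊ - z₋) = 16.
Therefore J = (2/i) · 2πi · 1/(16) = 2*pi/(8) = pi/4

Final answer: pi/4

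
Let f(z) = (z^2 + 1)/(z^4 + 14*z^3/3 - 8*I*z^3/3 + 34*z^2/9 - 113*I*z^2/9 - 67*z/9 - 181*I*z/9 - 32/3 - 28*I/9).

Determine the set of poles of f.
The singularities of f are the zeros of the denominator. Factoring,
  z^4 + 14*z^3/3 - 8*I*z^3/3 + 34*z^2/9 - 113*I*z^2/9 - 67*z/9 - 181*I*z/9 - 32/3 - 28*I/9 = (z - 2/3 - 2*I)*(z + 2 + I)*(z + 1/3 - 2*I/3)*(z + 3 - I)
so the candidates are z = 2/3 + 2*I, z = -2 - I, z = -1/3 + 2*I/3, z = -3 + I.

Check the numerator P(z) = z^2 + 1 at each one:
  P(2/3 + 2*I) = -23/9 + 8*I/3 ≠ 0, so z = 2/3 + 2*I is a (simple) pole.
  P(-2 - I) = 4 + 4*I ≠ 0, so z = -2 - I is a (simple) pole.
  P(-1/3 + 2*I/3) = 2/3 - 4*I/9 ≠ 0, so z = -1/3 + 2*I/3 is a (simple) pole.
  P(-3 + I) = 9 - 6*I ≠ 0, so z = -3 + I is a (simple) pole.

Poles of f: {-3 + I, -2 - I, -1/3 + 2*I/3, 2/3 + 2*I}

Final answer: {-3 + I, -2 - I, -1/3 + 2*I/3, 2/3 + 2*I}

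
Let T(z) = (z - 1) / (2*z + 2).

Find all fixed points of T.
T(z) = z means z - 1 = z*(2*z + 2), i.e.
  2*z^2 + z + 1 = 0.
Discriminant: (1)^2 - 4*(2)*(1) = -7, so the roots are complex conjugates.
  z = (-1 ± I*sqrt(7))/(2*(2))
Fixed points: {-1/4 - sqrt(7)*I/4, -1/4 + sqrt(7)*I/4}

Final answer: {-1/4 - sqrt(7)*I/4, -1/4 + sqrt(7)*I/4}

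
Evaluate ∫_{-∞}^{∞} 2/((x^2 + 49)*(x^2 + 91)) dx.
pi*(13 - sqrt(91))/1911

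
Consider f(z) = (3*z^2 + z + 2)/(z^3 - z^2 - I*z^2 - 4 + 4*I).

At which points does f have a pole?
The singularities of f are the zeros of the denominator. Factoring,
  z^3 - z^2 - I*z^2 - 4 + 4*I = (z + 1 + I)*(z - 2)*(z - 2*I)
so the candidates are z = -1 - I, z = 2, z = 2*I.

Check the numerator P(z) = 3*z^2 + z + 2 at each one:
  P(-1 - I) = 1 + 5*I ≠ 0, so z = -1 - I is a (simple) pole.
  P(2) = 16 ≠ 0, so z = 2 is a (simple) pole.
  P(2*I) = -10 + 2*I ≠ 0, so z = 2*I is a (simple) pole.

Poles of f: {-1 - I, 2*I, 2}

Final answer: {-1 - I, 2*I, 2}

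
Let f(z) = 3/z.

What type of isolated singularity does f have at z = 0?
pole of order 1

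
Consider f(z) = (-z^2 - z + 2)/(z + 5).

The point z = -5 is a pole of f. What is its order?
Factor the denominator:
  z + 5 = (z + 5)

The numerator P(z) = -z^2 - z + 2 has P(-5) = -18 ≠ 0, so no factor of (z + 5) cancels.
Near z = -5 we can therefore write f(z) = g(z)/(z + 5) with g analytic at -5 and g(-5) ≠ 0 (g is just the numerator).

Hence z = -5 is a pole of order 1.

Final answer: 1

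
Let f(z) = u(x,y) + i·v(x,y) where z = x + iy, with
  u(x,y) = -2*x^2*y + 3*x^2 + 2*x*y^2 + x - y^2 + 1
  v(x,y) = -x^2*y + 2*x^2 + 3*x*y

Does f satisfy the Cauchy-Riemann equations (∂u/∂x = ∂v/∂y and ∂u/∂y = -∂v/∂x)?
∂u/∂x = -4*x*y + 6*x + 2*y^2 + 1
∂v/∂y = -x^2 + 3*x
∂u/∂y = -2*x^2 + 4*x*y - 2*y
∂v/∂x = -2*x*y + 4*x + 3*y
∂u/∂x ≠ ∂v/∂y and ∂u/∂y ≠ -∂v/∂x; the Cauchy-Riemann equations are not satisfied, so f is not analytic.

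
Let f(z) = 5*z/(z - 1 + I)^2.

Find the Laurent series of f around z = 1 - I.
Put w = z - (1 - I), i.e. z = w + 1 - I. The denominator is w^2, so it suffices to rewrite the numerator in powers of w.

P(z) = 5*z
P(w + 1 - I) = 5 - 5*I + 5*w

Dividing each term by w^2:
  f = (5 - 5*I)/w^2 + 5/w

Substituting back w = z - 1 + I:
  f(z) = (5 - 5*I)/(z - 1 + I)^2 + 5/(z - 1 + I)

The series is finite because the numerator is a polynomial; the negative powers form the principal part, and the coefficient of 1/(z - 1 + I) gives Res(f, 1 - I) = 5.

Final answer: (5 - 5*I)/(z - 1 + I)^2 + 5/(z - 1 + I)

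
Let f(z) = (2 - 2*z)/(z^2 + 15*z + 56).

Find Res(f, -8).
Write f(z) = P(z)/Q(z) with P(z) = 2 - 2*z and Q(z) = z^2 + 15*z + 56.
The denominator factors as Q(z) = (z + 7)*(z + 8), so z = -8 is a simple zero of Q and P is analytic there; z = -8 is therefore a simple pole and
  Res(f, z₀) = P(z₀)/Q'(z₀).

Q'(z) = 2*z + 15, so Q'(-8) = -1.
P(-8) = 18.

Res(f, -8) = (18)/(-1) = -18

Final answer: -18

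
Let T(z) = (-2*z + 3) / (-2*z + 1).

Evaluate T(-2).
Substitute z = -2:
  numerator:   -2*(-2) + 3 = 7
  denominator: -2*(-2) + 1 = 5
T(-2) = (7)/(5) = 7/5

Final answer: 7/5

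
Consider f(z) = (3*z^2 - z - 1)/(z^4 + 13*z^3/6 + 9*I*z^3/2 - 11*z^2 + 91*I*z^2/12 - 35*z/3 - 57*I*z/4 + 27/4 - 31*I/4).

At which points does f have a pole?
The singularities of f are the zeros of the denominator. Factoring,
  z^4 + 13*z^3/6 + 9*I*z^3/2 - 11*z^2 + 91*I*z^2/12 - 35*z/3 - 57*I*z/4 + 27/4 - 31*I/4 = (z + 3 + I)*(z - 3/2 + I)*(z + 2/3 + I)*(z + 3*I/2)
so the candidates are z = -3 - I, z = 3/2 - I, z = -2/3 - I, z = -3*I/2.

Check the numerator P(z) = 3*z^2 - z - 1 at each one:
  P(-3 - I) = 26 + 19*I ≠ 0, so z = -3 - I is a (simple) pole.
  P(3/2 - I) = 5/4 - 8*I ≠ 0, so z = 3/2 - I is a (simple) pole.
  P(-2/3 - I) = -2 + 5*I ≠ 0, so z = -2/3 - I is a (simple) pole.
  P(-3*I/2) = -31/4 + 3*I/2 ≠ 0, so z = -3*I/2 is a (simple) pole.

Poles of f: {-3 - I, -2/3 - I, -3*I/2, 3/2 - I}

Final answer: {-3 - I, -2/3 - I, -3*I/2, 3/2 - I}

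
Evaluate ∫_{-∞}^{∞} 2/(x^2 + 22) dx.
Let f(z) = 2/(z^2 + 22). The denominator has no real zeros and deg Q - deg P = 2 ≥ 2, so the integral of f over the upper semicircle |z| = R tends to 0 as R → ∞. Closing the contour in the upper half-plane,
  ∫_{-∞}^{∞} f(x) dx = 2πi · Σ Res(f, z_k)  over the poles with Im z_k > 0.

Zeros of the denominator: z^2 + 22 = 0 gives z = ±sqrt(22)*I.
Upper half-plane: z = sqrt(22)*I (simple).

Each pole is a simple zero of Q(z) = z^2 + 22, so Res(f, z₀) = P(z₀)/Q'(z₀) with P(z) = 2, Q'(z) = 2*z:
  Res(f, sqrt(22)*I) = (2)/(2*sqrt(22)*I) = -sqrt(22)*I/22

∫_{-∞}^{∞} f(x) dx = 2πi · (-sqrt(22)*I/22) = sqrt(22)*pi/11

Final answer: sqrt(22)*pi/11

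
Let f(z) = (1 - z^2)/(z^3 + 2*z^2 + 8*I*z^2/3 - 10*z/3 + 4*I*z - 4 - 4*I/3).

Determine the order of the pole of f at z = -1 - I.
Factor the denominator:
  z^3 + 2*z^2 + 8*I*z^2/3 - 10*z/3 + 4*I*z - 4 - 4*I/3 = (z + 1 + I)*(z - 1 + I)*(z + 2 + 2*I/3)

The numerator P(z) = 1 - z^2 has P(-1 - I) = 1 - 2*I ≠ 0, so no factor of (z + 1 + I) cancels.
Near z = -1 - I we can therefore write f(z) = g(z)/(z + 1 + I) with g analytic at -1 - I and g(-1 - I) ≠ 0 (g is the numerator divided by the remaining denominator factors).

Hence z = -1 - I is a pole of order 1.

Final answer: 1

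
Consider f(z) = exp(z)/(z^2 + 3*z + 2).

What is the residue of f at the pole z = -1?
Write f(z) = P(z)/Q(z) with P(z) = exp(z) and Q(z) = z^2 + 3*z + 2.
The denominator factors as Q(z) = (z + 1)*(z + 2), so z = -1 is a simple zero of Q and P is analytic there; z = -1 is therefore a simple pole and
  Res(f, z₀) = P(z₀)/Q'(z₀).

Q'(z) = 2*z + 3, so Q'(-1) = 1.
P(-1) = exp(-1).

Res(f, -1) = (exp(-1))/(1) = exp(-1)

Final answer: exp(-1)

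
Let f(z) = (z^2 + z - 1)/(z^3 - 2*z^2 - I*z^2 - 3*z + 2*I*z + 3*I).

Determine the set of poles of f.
The singularities of f are the zeros of the denominator. Factoring,
  z^3 - 2*z^2 - I*z^2 - 3*z + 2*I*z + 3*I = (z - 3)*(z + 1)*(z - I)
so the candidates are z = 3, z = -1, z = I.

Check the numerator P(z) = z^2 + z - 1 at each one:
  P(3) = 11 ≠ 0, so z = 3 is a (simple) pole.
  P(-1) = -1 ≠ 0, so z = -1 is a (simple) pole.
  P(I) = -2 + I ≠ 0, so z = I is a (simple) pole.

Poles of f: {-1, I, 3}

Final answer: {-1, I, 3}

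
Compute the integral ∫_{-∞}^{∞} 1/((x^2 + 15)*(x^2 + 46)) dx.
Let f(z) = 1/((z^2 + 15)*(z^2 + 46)). The denominator has no real zeros and deg Q - deg P = 4 ≥ 2, so the integral of f over the upper semicircle |z| = R tends to 0 as R → ∞. Closing the contour in the upper half-plane,
  ∫_{-∞}^{∞} f(x) dx = 2πi · Σ Res(f, z_k)  over the poles with Im z_k > 0.

Zeros of the denominator: z^2 + 46 = 0 gives z = ±sqrt(46)*I; z^2 + 15 = 0 gives z = ±sqrt(15)*I.
Upper half-plane: z = sqrt(15)*I, z = sqrt(46)*I (simple).

Each pole is a simple zero of Q(z) = z^4 + 61*z^2 + 690, so Res(f, z₀) = P(z₀)/Q'(z₀) with P(z) = 1, Q'(z) = 4*z^3 + 122*z:
  Res(f, sqrt(15)*I) = (1)/(62*sqrt(15)*I) = -sqrt(15)*I/930
  Res(f, sqrt(46)*I) = (1)/(-62*sqrt(46)*I) = sqrt(46)*I/2852

Sum of residues: I*(-sqrt(15)/930 + sqrt(46)/2852)
∫_{-∞}^{∞} f(x) dx = 2πi · (I*(-sqrt(15)/930 + sqrt(46)/2852)) = pi*(-15*sqrt(46) + 46*sqrt(15))/21390

Final answer: pi*(-15*sqrt(46) + 46*sqrt(15))/21390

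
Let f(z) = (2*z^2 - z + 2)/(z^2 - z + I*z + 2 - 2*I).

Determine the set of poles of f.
{-2*I, 1 + I}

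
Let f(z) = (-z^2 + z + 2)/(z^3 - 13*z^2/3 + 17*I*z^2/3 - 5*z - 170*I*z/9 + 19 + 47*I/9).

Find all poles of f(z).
The singularities of f are the zeros of the denominator. Factoring,
  z^3 - 13*z^2/3 + 17*I*z^2/3 - 5*z - 170*I*z/9 + 19 + 47*I/9 = (z - 1/3 + 2*I)*(z - 3 + 2*I/3)*(z - 1 + 3*I)
so the candidates are z = 1/3 - 2*I, z = 3 - 2*I/3, z = 1 - 3*I.

Check the numerator P(z) = -z^2 + z + 2 at each one:
  P(1/3 - 2*I) = 56/9 - 2*I/3 ≠ 0, so z = 1/3 - 2*I is a (simple) pole.
  P(3 - 2*I/3) = -32/9 + 10*I/3 ≠ 0, so z = 3 - 2*I/3 is a (simple) pole.
  P(1 - 3*I) = 11 + 3*I ≠ 0, so z = 1 - 3*I is a (simple) pole.

Poles of f: {1/3 - 2*I, 1 - 3*I, 3 - 2*I/3}

Final answer: {1/3 - 2*I, 1 - 3*I, 3 - 2*I/3}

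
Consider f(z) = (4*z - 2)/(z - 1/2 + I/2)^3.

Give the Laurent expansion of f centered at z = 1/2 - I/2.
Put w = z - (1/2 - I/2), i.e. z = w + 1/2 - I/2. The denominator is w^3, so it suffices to rewrite the numerator in powers of w.

P(z) = 4*z - 2
P(w + 1/2 - I/2) = -2*I + 4*w

Dividing each term by w^3:
  f = -2*I/w^3 + 4/w^2

Substituting back w = z - 1/2 + I/2:
  f(z) = -2*I/(z - 1/2 + I/2)^3 + 4/(z - 1/2 + I/2)^2

The series is finite because the numerator is a polynomial; the negative powers form the principal part.

Final answer: -2*I/(z - 1/2 + I/2)^3 + 4/(z - 1/2 + I/2)^2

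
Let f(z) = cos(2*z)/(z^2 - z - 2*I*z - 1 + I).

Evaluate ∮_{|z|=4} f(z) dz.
By the residue theorem, ∮_C f(z) dz = 2πi · (sum of the residues of f at the poles inside |z| = 4).

The denominator factors as (z - 1 - I)*(z - I), so the singularities of f are simple poles at z = 1 + I, z = I.
  |1 + I|² = 2 < 16 = 4², so this pole is inside the contour.
  |I|² = 1 < 16 = 4², so this pole is inside the contour.

With P(z) = cos(2*z) and Q(z) = z^2 - z - 2*I*z - 1 + I, each pole is simple, so Res(f, z₀) = P(z₀)/Q'(z₀) with Q'(z) = 2*z - 1 - 2*I.
  Res(f, 1 + I) = P(1 + I)/Q'(1 + I) = (cos(2 + 2*I))/(1) = cos(2 + 2*I)
  Res(f, I) = P(I)/Q'(I) = (cosh(2))/(-1) = -cosh(2)

Sum of residues inside C: -cosh(2) + cos(2 + 2*I)
∮_C f(z) dz = 2πi · (-cosh(2) + cos(2 + 2*I)) = -2*I*pi*cosh(2) + 2*I*pi*cos(2 + 2*I)

Final answer: -2*I*pi*cosh(2) + 2*I*pi*cos(2 + 2*I)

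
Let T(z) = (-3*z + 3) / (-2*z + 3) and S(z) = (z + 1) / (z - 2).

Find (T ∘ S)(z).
-9/(z - 8)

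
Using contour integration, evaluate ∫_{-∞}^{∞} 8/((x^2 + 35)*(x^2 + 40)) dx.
Let f(z) = 8/((z^2 + 35)*(z^2 + 40)). The denominator has no real zeros and deg Q - deg P = 4 ≥ 2, so the integral of f over the upper semicircle |z| = R tends to 0 as R → ∞. Closing the contour in the upper half-plane,
  ∫_{-∞}^{∞} f(x) dx = 2πi · Σ Res(f, z_k)  over the poles with Im z_k > 0.

Zeros of the denominator: z^2 + 35 = 0 gives z = ±sqrt(35)*I; z^2 + 40 = 0 gives z = ±2*sqrt(10)*I.
Upper half-plane: z = 2*sqrt(10)*I, z = sqrt(35)*I (simple).

Each pole is a simple zero of Q(z) = z^4 + 75*z^2 + 1400, so Res(f, z₀) = P(z₀)/Q'(z₀) with P(z) = 8, Q'(z) = 4*z^3 + 150*z:
  Res(f, 2*sqrt(10)*I) = (8)/(-20*sqrt(10)*I) = sqrt(10)*I/25
  Res(f, sqrt(35)*I) = (8)/(10*sqrt(35)*I) = -4*sqrt(35)*I/175

Sum of residues: I*(-4*sqrt(35) + 7*sqrt(10))/175
∫_{-∞}^{∞} f(x) dx = 2πi · (I*(-4*sqrt(35) + 7*sqrt(10))/175) = 2*pi*(-7*sqrt(10) + 4*sqrt(35))/175

Final answer: 2*pi*(-7*sqrt(10) + 4*sqrt(35))/175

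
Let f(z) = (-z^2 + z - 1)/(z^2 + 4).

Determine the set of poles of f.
{-2*I, 2*I}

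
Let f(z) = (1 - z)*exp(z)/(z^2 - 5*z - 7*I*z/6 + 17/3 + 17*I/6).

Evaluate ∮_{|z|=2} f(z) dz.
By the residue theorem, ∮_C f(z) dz = 2πi · (sum of the residues of f at the poles inside |z| = 2).

The denominator factors as (z - 2 - I/2)*(z - 3 - 2*I/3), so the singularities of f are simple poles at z = 2 + I/2, z = 3 + 2*I/3.
  |2 + I/2|² = 17/4 > 4 = 2², so this pole is outside the contour.
  |3 + 2*I/3|² = 85/9 > 4 = 2², so this pole is outside the contour.

No pole lies inside the contour, so f is analytic on and inside C and the integral is 0 (Cauchy's theorem).

Final answer: 0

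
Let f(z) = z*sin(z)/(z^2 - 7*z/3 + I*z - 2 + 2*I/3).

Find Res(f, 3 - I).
Write f(z) = P(z)/Q(z) with P(z) = z*sin(z) and Q(z) = z^2 - 7*z/3 + I*z - 2 + 2*I/3.
The denominator factors as Q(z) = (z + 2/3)*(z - 3 + I), so z = 3 - I is a simple zero of Q and P is analytic there; z = 3 - I is therefore a simple pole and
  Res(f, z₀) = P(z₀)/Q'(z₀).

Q'(z) = 2*z - 7/3 + I, so Q'(3 - I) = 11/3 - I.
P(3 - I) = (3 - I)*sin(3 - I).

Res(f, 3 - I) = ((3 - I)*sin(3 - I))/(11/3 - I) = (54/65 - 3*I/65)*sin(3 - I)

Final answer: (54/65 - 3*I/65)*sin(3 - I)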